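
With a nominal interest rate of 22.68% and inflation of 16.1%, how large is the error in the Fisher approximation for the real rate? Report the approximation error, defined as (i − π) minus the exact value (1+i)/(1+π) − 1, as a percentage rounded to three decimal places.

Approximate: r ≈ 22.680% − 16.100% = 6.5800%
Exact: (1 + 0.2268)/(1 + 0.1610) − 1 = 5.66753%
Error = 6.5800% − 5.66753% = 0.91247% → 0.912%.

0.912%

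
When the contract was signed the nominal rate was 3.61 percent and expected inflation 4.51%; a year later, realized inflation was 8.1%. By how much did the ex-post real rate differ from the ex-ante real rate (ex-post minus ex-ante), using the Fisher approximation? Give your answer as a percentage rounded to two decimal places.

Ex-ante: 3.61% − 4.51% = -0.900%
Ex-post: 3.61% − 8.1% = -4.490%
Difference (ex-post − ex-ante) = -3.5900% → -3.59%.

-3.59%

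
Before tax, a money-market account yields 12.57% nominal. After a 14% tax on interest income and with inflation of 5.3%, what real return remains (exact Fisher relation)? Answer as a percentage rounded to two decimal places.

After-tax nominal return = 12.57% × (1 − 0.14) = 10.8102%.
1 + r = 1.108102 / 1.05300 = 1.052329
After-tax real rate = 1.052329 − 1 → 5.23%.

5.23%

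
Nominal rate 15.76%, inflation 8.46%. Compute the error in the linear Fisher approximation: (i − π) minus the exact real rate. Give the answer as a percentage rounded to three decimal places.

Approximate: r ≈ 15.760% − 8.460% = 7.3000%
Exact: (1 + 0.1576)/(1 + 0.0846) − 1 = 6.7306%
Error = 7.3000% − 6.7306% = 0.5694% → 0.569%.

0.569%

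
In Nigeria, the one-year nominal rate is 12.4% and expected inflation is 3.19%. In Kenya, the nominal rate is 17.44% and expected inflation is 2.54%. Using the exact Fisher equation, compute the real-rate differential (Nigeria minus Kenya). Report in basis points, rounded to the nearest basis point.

Nigeria: (1 + 0.1240)/(1 + 0.0319) − 1 = 8.9253%
Kenya: (1 + 0.1744)/(1 + 0.0254) − 1 = 14.5309%
Differential = 8.9253% − 14.5309% = -5.6056% → -561 basis points.

-561 basis points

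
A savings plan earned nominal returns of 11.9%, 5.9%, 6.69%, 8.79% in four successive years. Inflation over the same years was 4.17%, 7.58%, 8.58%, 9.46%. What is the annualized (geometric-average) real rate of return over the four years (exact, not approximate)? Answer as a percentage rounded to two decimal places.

0.81%

Compound the nominal returns: 1.1190 × 1.0590 × 1.0669 × 1.0879 = 1.37543078.
Compound inflation: 1.0417 × 1.0758 × 1.0858 × 1.0946 = 1.33192412.
Deflate: 1.37543078 / 1.33192412 = 1.03266451.
Annualized real rate = 1.03266451^(1/4) − 1 = 0.8068% → 0.81%.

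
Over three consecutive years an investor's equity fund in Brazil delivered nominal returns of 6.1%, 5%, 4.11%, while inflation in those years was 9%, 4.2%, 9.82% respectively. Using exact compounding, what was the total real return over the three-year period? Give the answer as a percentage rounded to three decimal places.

Nominal growth factor = 1.0610 × 1.0500 × 1.0411 = 1.159837
Price-level growth factor = 1.0900 × 1.0420 × 1.0982 = 1.247314
Real growth factor = 1.159837 / 1.247314 = 0.929868
Total real return = 0.929868 − 1 → -7.013%.

-7.013%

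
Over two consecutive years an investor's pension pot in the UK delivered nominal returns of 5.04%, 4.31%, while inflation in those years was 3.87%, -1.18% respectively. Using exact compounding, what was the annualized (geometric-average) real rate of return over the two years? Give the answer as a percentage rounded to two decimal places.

Compound the nominal returns: 1.0504 × 1.0431 = 1.09567224.
Compound inflation: 1.0387 × 0.9882 = 1.02644334.
Deflate: 1.09567224 / 1.02644334 = 1.06744542.
Annualized real rate = 1.06744542^(1/2) − 1 = 3.3173% → 3.32%.

3.32%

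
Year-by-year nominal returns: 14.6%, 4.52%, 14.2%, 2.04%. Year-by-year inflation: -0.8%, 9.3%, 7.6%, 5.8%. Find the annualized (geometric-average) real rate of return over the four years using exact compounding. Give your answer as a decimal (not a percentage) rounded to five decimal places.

0.03121

Nominal growth factor = 1.1460 × 1.0452 × 1.1420 × 1.0204 = 1.39579157
Price-level growth factor = 0.9920 × 1.0930 × 1.0760 × 1.0580 = 1.23432570
Real growth factor = 1.39579157 / 1.23432570 = 1.13081302
Annualized real rate = 1.13081302^(1/4) − 1 = 3.1211% → 0.03121.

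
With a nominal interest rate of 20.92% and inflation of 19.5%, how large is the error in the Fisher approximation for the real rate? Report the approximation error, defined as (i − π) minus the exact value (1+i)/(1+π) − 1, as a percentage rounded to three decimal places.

Approximate: r ≈ 20.920% − 19.500% = 1.4200%
Exact: (1 + 0.2092)/(1 + 0.1950) − 1 = 1.1883%
Error = 1.4200% − 1.1883% = 0.2317% → 0.232%.

0.232%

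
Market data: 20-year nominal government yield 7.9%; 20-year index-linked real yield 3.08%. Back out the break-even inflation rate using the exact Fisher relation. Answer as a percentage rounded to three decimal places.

(1 + π) = (1 + i)/(1 + r) = 1.07900 / 1.03080 = 1.046760
Break-even inflation = 1.046760 − 1 → 4.676%.

4.676%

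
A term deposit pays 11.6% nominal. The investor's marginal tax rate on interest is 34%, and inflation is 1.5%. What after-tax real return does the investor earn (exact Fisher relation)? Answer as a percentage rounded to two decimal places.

6.07%

After-tax nominal return = 11.6% × (1 − 0.34) = 7.6560%.
1 + r = 1.07656 / 1.01500 = 1.0606502
After-tax real rate = 1.0606502 − 1 → 6.07%.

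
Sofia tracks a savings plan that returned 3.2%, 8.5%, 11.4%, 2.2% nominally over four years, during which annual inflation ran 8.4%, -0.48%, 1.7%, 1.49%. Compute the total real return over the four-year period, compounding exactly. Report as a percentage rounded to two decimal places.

14.49%

Nominal growth factor = 1.0320 × 1.0850 × 1.1140 × 1.0220 = 1.274810
Price-level growth factor = 1.0840 × 0.9952 × 1.0170 × 1.0149 = 1.113484
Real growth factor = 1.274810 / 1.113484 = 1.144884
Total real return = 1.144884 − 1 → 14.49%.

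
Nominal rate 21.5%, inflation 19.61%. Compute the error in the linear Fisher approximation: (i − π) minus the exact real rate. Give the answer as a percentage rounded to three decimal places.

0.310%

Approximate: r ≈ 21.500% − 19.610% = 1.8900%
Exact: (1 + 0.2150)/(1 + 0.1961) − 1 = 1.5801%
Error = 1.8900% − 1.5801% = 0.3099% → 0.310%.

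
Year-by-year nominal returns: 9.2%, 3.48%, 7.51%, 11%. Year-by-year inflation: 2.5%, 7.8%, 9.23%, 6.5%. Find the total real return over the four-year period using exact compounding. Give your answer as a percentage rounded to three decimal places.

Compound the nominal returns: 1.0920 × 1.0348 × 1.0751 × 1.1100 = 1.348500.
Compound inflation: 1.0250 × 1.0780 × 1.0923 × 1.0650 = 1.285388.
Deflate: 1.348500 / 1.285388 = 1.049100.
Total real return = 1.049100 − 1 → 4.910%.

4.910%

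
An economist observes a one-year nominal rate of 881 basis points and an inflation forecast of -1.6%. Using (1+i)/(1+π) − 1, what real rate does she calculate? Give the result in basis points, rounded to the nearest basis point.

By the Fisher equation, 1 + r = (1 + i)/(1 + π).
1 + r = 1.08810 / 0.98400 = 1.105793
r = 1.105793 − 1 = 10.5793%, i.e. 1058 basis points.

1058 basis points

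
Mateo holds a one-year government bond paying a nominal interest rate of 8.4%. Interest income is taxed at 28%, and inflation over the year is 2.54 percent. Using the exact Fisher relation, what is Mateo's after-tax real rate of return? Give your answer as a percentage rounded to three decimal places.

3.421%

After-tax nominal return = 8.4% × (1 − 0.28) = 6.0480%.
1 + r = 1.06048 / 1.02540 = 1.034211
After-tax real rate = 1.034211 − 1 → 3.421%.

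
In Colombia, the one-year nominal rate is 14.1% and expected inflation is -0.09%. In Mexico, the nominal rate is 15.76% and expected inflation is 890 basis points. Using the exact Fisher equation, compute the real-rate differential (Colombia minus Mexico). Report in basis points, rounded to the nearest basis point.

790 basis points

Colombia: (1 + 0.1410)/(1 − 0.0009) − 1 = 14.2028%
Mexico: (1 + 0.1576)/(1 + 0.0890) − 1 = 6.2994%
Differential = 14.2028% − 6.2994% = 7.9034% → 790 basis points.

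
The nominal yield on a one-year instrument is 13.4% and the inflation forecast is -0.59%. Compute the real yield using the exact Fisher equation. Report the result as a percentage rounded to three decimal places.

14.073%

1 + r = 1.13400 / 0.99410 = 1.140730
r = 1.140730 − 1 = 14.0730%, i.e. 14.073%.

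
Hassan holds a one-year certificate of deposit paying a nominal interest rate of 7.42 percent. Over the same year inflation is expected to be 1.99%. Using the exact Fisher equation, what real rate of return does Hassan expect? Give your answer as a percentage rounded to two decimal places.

By the Fisher equation, 1 + r = (1 + i)/(1 + π).
1 + r = 1.07420 / 1.01990 = 1.053241
r = 1.053241 − 1 = 5.3241%, i.e. 5.32%.

5.32%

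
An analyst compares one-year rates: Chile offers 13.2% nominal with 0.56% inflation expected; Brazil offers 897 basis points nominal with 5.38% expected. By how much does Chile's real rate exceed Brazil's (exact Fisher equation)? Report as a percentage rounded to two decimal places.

9.16%

Chile: (1 + 0.1320)/(1 + 0.0056) − 1 = 12.5696%
Brazil: (1 + 0.0897)/(1 + 0.0538) − 1 = 3.4067%
Differential = 12.5696% − 3.4067% = 9.1629% → 9.16%.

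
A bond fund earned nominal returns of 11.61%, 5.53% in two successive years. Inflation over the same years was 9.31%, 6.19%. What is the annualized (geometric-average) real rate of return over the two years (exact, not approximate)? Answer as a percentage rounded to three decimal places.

0.732%

Compound the nominal returns: 1.1161 × 1.0553 = 1.17782033.
Compound inflation: 1.0931 × 1.0619 = 1.16076289.
Deflate: 1.17782033 / 1.16076289 = 1.01469503.
Annualized real rate = 1.01469503^(1/2) − 1 = 0.7321% → 0.732%.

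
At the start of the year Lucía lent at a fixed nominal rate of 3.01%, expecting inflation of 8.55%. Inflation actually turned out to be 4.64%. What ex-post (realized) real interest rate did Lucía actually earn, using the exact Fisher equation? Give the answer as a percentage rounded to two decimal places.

Ex-post: (1 + 0.0301)/(1 + 0.0464) − 1 = -1.5577%
So the realized real rate is -1.56%.

-1.56%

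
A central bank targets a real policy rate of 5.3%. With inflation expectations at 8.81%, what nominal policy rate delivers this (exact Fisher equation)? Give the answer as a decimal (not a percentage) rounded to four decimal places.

0.1458

(1 + i) = (1 + r)(1 + π) = 1.05300 × 1.08810 = 1.1457693
i = 1.1457693 − 1, so the required nominal rate is 0.1458.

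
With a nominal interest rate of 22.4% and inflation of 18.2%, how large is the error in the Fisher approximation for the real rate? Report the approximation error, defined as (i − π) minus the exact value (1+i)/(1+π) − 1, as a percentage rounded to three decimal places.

Approximate: r ≈ 22.400% − 18.200% = 4.2000%
Exact: (1 + 0.2240)/(1 + 0.1820) − 1 = 3.5533%
Error = 4.2000% − 3.5533% = 0.6467% → 0.647%.

0.647%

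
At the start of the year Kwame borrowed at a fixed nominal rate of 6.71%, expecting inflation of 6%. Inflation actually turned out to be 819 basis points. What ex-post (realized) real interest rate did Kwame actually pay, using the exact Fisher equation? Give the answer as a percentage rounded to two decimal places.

Ex-post: (1 + 0.0671)/(1 + 0.0819) − 1 = -1.3680%
So the realized real rate is -1.37%.

-1.37%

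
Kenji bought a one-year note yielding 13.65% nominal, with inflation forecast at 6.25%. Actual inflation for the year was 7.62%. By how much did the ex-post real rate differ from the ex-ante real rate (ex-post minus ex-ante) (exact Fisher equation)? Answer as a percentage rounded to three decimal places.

Ex-ante: (1 + 0.1365)/(1 + 0.0625) − 1 = 6.9647%
Ex-post: (1 + 0.1365)/(1 + 0.0762) − 1 = 5.6030%
Difference (ex-post − ex-ante) = -1.3617% → -1.362%.

-1.362%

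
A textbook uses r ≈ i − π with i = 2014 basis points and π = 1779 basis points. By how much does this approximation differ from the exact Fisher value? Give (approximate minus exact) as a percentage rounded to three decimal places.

Approximate: r ≈ 20.140% − 17.790% = 2.3500%
Exact: (1 + 0.2014)/(1 + 0.1779) − 1 = 1.9951%
Error = 2.3500% − 1.9951% = 0.3549% → 0.355%.

0.355%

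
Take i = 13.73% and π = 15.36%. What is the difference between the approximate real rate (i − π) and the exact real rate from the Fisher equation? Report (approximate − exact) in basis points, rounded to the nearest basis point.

-22 basis points

Approximate: r ≈ 13.730% − 15.360% = -1.6300%
Exact: (1 + 0.1373)/(1 + 0.1536) − 1 = -1.4130%
Error = -1.6300% − (-1.4130%) = -0.2170% → -22 basis points.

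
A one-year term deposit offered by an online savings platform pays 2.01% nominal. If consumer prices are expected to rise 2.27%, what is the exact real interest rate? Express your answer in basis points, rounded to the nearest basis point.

-25 basis points

By the Fisher equation, 1 + r = (1 + i)/(1 + π).
1 + r = 1.02010 / 1.02270 = 0.997458
r = 0.997458 − 1 = -0.2542%, i.e. -25 basis points.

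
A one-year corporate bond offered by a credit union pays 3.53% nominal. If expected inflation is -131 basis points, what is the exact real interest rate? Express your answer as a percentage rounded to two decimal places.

1 + r = 1.03530 / 0.98690 = 1.049042
r = 1.049042 − 1 = 4.9042%, i.e. 4.90%.

4.90%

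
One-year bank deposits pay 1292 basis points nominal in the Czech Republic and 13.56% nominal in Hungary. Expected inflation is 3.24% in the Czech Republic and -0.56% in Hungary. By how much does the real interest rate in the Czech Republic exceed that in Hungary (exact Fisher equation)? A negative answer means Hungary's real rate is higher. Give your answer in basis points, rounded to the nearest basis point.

-482 basis points

The Czech Republic: (1 + 0.1292)/(1 + 0.0324) − 1 = 9.3762%
Hungary: (1 + 0.1356)/(1 − 0.0056) − 1 = 14.1995%
Differential = 9.3762% − 14.1995% = -4.8233% → -482 basis points.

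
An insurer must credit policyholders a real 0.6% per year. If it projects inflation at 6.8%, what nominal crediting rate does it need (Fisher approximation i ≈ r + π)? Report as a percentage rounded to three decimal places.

7.400%

i ≈ r + π = 0.6% + 6.8% = 7.400%.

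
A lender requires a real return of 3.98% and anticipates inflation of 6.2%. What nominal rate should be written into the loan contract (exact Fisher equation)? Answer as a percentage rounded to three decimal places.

(1 + i) = (1 + r)(1 + π) = 1.03980 × 1.06200 = 1.1042676
i = 1.1042676 − 1, so the required nominal rate is 10.427%.

10.427%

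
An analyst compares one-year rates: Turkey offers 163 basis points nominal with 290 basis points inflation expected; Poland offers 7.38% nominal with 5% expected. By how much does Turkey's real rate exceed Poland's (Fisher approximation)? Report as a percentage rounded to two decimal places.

Turkey: 1.63% − 2.9% = -1.270%
Poland: 7.38% − 5% = 2.380%
Differential = -3.650% → -3.65%.

-3.65%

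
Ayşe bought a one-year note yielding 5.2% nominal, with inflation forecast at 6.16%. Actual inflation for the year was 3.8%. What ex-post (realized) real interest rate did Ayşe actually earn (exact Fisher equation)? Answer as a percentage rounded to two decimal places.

1.35%

Ex-post: (1 + 0.0520)/(1 + 0.0380) − 1 = 1.3487%
So the realized real rate is 1.35%.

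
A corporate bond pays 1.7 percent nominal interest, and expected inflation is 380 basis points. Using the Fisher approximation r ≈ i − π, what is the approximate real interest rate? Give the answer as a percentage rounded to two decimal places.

-2.10%

r ≈ i − π = 1.7% − 3.8% = -2.10%.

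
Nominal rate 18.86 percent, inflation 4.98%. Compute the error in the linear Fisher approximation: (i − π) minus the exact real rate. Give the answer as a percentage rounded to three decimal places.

0.658%

Approximate: r ≈ 18.860% − 4.980% = 13.8800%
Exact: (1 + 0.1886)/(1 + 0.0498) − 1 = 13.2216%
Error = 13.8800% − 13.2216% = 0.6584% → 0.658%.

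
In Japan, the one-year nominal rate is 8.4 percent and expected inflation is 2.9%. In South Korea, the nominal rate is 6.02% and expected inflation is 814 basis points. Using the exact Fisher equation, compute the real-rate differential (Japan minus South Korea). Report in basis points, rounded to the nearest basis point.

Japan: (1 + 0.0840)/(1 + 0.0290) − 1 = 5.3450%
South Korea: (1 + 0.0602)/(1 + 0.0814) − 1 = -1.9604%
Differential = 5.3450% − (-1.9604%) = 7.3054% → 731 basis points.

731 basis points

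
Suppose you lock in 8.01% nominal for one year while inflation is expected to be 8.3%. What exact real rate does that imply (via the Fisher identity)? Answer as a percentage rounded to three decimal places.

By the Fisher identity, 1 + r = (1 + i)/(1 + π).
1 + r = 1.08010 / 1.08300 = 0.997322
r = 0.997322 − 1 = -0.2678%, i.e. -0.268%.

-0.268%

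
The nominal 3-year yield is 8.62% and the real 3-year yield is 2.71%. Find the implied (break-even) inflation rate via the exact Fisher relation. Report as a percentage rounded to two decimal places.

5.75%

(1 + π) = (1 + i)/(1 + r) = 1.08620 / 1.02710 = 1.057541
Break-even inflation = 1.057541 − 1 → 5.75%.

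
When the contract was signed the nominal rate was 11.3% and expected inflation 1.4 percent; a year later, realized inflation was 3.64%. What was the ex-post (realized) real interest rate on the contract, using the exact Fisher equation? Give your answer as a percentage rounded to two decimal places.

Ex-post: (1 + 0.1130)/(1 + 0.0364) − 1 = 7.3910%
So the realized real rate is 7.39%.

7.39%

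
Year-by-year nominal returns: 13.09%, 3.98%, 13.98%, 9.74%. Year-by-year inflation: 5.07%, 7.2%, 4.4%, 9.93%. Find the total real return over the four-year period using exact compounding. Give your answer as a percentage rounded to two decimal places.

13.78%

Compound the nominal returns: 1.1309 × 1.0398 × 1.1398 × 1.0974 = 1.470847.
Compound inflation: 1.0507 × 1.0720 × 1.0440 × 1.0993 = 1.292678.
Deflate: 1.470847 / 1.292678 = 1.137830.
Total real return = 1.137830 − 1 → 13.78%.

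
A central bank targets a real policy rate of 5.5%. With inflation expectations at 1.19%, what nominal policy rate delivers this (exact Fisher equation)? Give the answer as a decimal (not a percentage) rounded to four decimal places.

(1 + i) = (1 + r)(1 + π) = 1.05500 × 1.01190 = 1.0675545
i = 1.0675545 − 1, so the required nominal rate is 0.0676.

0.0676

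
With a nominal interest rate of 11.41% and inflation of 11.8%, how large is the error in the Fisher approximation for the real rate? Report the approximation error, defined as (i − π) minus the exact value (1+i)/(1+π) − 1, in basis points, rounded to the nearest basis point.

Approximate: r ≈ 11.410% − 11.800% = -0.3900%
Exact: (1 + 0.1141)/(1 + 0.1180) − 1 = -0.3488%
Error = -0.3900% − (-0.3488%) = -0.0412% → -4 basis points.

-4 basis points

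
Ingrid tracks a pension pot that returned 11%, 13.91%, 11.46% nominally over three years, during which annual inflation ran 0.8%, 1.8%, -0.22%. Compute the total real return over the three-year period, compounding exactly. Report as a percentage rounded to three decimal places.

37.642%

Nominal growth factor = 1.1100 × 1.1391 × 1.1146 = 1.409301
Price-level growth factor = 1.0080 × 1.0180 × 0.9978 = 1.023886
Real growth factor = 1.409301 / 1.023886 = 1.376423
Total real return = 1.376423 − 1 → 37.642%.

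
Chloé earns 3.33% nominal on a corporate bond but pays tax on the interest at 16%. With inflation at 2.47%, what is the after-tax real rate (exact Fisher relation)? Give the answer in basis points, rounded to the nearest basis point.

32 basis points

After-tax nominal return = 3.33% × (1 − 0.16) = 2.7972%.
1 + r = 1.027972 / 1.02470 = 1.003193
After-tax real rate = 1.003193 − 1 → 32 basis points.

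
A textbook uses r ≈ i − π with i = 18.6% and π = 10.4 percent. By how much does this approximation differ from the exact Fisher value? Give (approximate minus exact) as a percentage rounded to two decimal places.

Approximate: r ≈ 18.600% − 10.400% = 8.2000%
Exact: (1 + 0.1860)/(1 + 0.1040) − 1 = 7.4275%
Error = 8.2000% − 7.4275% = 0.7725% → 0.77%.

0.77%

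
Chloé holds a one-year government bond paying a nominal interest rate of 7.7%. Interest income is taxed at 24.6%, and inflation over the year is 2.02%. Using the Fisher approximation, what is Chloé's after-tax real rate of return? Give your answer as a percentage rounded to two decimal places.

After-tax nominal return = 7.7% × (1 − 0.246) = 5.8058%.
r ≈ 5.8058% − 2.02% → 3.79%.

3.79%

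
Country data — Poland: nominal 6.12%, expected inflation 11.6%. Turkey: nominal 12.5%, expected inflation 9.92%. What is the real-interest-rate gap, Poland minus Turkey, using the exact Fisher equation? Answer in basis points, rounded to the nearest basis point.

Poland: (1 + 0.0612)/(1 + 0.1160) − 1 = -4.9104%
Turkey: (1 + 0.1250)/(1 + 0.0992) − 1 = 2.3472%
Differential = -4.9104% − 2.3472% = -7.2576% → -726 basis points.

-726 basis points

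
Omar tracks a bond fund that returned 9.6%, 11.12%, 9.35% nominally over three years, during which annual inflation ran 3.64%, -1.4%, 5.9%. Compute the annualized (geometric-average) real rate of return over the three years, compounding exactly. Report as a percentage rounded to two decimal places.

7.16%

Nominal growth factor = 1.0960 × 1.1112 × 1.0935 = 1.33174653
Price-level growth factor = 1.0364 × 0.9860 × 1.0590 = 1.08218193
Real growth factor = 1.33174653 / 1.08218193 = 1.23061242
Annualized real rate = 1.23061242^(1/3) − 1 = 7.1619% → 7.16%.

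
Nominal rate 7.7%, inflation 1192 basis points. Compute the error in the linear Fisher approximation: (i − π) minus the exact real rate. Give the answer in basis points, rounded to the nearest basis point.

Approximate: r ≈ 7.700% − 11.920% = -4.2200%
Exact: (1 + 0.0770)/(1 + 0.1192) − 1 = -3.7706%
Error = -4.2200% − (-3.7706%) = -0.4494% → -45 basis points.

-45 basis points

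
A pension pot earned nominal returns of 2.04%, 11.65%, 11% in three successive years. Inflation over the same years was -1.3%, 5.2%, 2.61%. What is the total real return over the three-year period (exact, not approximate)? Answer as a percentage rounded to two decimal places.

18.69%

Nominal growth factor = 1.0204 × 1.1165 × 1.1100 = 1.264597
Price-level growth factor = 0.9870 × 1.0520 × 1.0261 = 1.065424
Real growth factor = 1.264597 / 1.065424 = 1.186942
Total real return = 1.186942 − 1 → 18.69%.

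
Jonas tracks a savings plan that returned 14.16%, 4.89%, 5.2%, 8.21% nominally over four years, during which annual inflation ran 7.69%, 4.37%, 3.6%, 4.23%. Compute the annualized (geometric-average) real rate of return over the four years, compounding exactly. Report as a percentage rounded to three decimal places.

Nominal growth factor = 1.1416 × 1.0489 × 1.0520 × 1.0821 = 1.36311087
Price-level growth factor = 1.0769 × 1.0437 × 1.0360 × 1.0423 = 1.21367821
Real growth factor = 1.36311087 / 1.21367821 = 1.12312380
Annualized real rate = 1.12312380^(1/4) − 1 = 2.9454% → 2.945%.

2.945%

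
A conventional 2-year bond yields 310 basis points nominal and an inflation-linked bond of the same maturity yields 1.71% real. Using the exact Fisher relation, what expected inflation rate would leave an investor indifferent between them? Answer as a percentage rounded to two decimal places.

(1 + π) = (1 + i)/(1 + r) = 1.03100 / 1.01710 = 1.013666
Break-even inflation = 1.013666 − 1 → 1.37%.

1.37%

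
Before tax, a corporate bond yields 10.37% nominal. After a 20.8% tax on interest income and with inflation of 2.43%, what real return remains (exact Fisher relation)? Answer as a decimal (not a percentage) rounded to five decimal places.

0.05646

After-tax nominal return = 10.37% × (1 − 0.208) = 8.21304%.
1 + r = 1.0821304 / 1.02430 = 1.056458
After-tax real rate = 1.056458 − 1 → 0.05646.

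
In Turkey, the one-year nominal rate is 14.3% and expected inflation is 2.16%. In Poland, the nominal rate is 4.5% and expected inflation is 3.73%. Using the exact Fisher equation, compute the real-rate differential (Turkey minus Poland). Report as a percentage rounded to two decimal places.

Turkey: (1 + 0.1430)/(1 + 0.0216) − 1 = 11.8833%
Poland: (1 + 0.0450)/(1 + 0.0373) − 1 = 0.7423%
Differential = 11.8833% − 0.7423% = 11.1410% → 11.14%.

11.14%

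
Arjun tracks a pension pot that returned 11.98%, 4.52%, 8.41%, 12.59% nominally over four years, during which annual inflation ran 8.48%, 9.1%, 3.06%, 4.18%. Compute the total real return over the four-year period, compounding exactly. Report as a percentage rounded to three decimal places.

Nominal growth factor = 1.1198 × 1.0452 × 1.0841 × 1.1259 = 1.428595
Price-level growth factor = 1.0848 × 1.0910 × 1.0306 × 1.0418 = 1.270717
Real growth factor = 1.428595 / 1.270717 = 1.124243
Total real return = 1.124243 − 1 → 12.424%.

12.424%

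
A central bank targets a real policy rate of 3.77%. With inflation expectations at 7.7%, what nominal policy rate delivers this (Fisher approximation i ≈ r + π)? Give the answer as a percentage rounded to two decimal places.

11.47%

i ≈ r + π = 3.77% + 7.7% = 11.47%.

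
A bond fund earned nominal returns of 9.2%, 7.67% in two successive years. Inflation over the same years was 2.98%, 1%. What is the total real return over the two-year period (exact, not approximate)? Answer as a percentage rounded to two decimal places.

13.04%

Nominal growth factor = 1.0920 × 1.0767 = 1.175756
Price-level growth factor = 1.0298 × 1.0100 = 1.040098
Real growth factor = 1.175756 / 1.040098 = 1.130428
Total real return = 1.130428 − 1 → 13.04%.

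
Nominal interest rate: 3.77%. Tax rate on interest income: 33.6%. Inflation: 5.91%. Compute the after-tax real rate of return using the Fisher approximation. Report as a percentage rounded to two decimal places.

-3.41%

After-tax nominal return = 3.77% × (1 − 0.336) = 2.50328%.
r ≈ 2.50328% − 5.91% → -3.41%.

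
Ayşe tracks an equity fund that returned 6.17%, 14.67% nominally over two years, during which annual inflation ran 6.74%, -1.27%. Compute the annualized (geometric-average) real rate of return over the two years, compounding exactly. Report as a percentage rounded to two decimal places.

7.48%

Nominal growth factor = 1.0617 × 1.1467 = 1.21745139
Price-level growth factor = 1.0674 × 0.9873 = 1.05384402
Real growth factor = 1.21745139 / 1.05384402 = 1.15524818
Annualized real rate = 1.15524818^(1/2) − 1 = 7.4825% → 7.48%.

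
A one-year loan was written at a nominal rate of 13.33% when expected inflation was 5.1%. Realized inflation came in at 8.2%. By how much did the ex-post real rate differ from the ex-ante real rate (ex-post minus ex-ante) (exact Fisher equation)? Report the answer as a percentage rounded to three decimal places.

-3.089%

Ex-ante: (1 + 0.1333)/(1 + 0.0510) − 1 = 7.8306%
Ex-post: (1 + 0.1333)/(1 + 0.0820) − 1 = 4.7412%
Difference (ex-post − ex-ante) = -3.0894% → -3.089%.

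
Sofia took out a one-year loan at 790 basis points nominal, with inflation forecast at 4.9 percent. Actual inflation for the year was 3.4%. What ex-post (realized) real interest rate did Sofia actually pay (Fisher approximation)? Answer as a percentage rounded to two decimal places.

Ex-post: 7.9% − 3.4% = 4.500%
So the realized real rate is 4.50%.

4.50%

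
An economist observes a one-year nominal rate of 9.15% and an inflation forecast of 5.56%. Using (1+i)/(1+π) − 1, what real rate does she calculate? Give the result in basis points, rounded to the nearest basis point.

340 basis points

By the Fisher identity, 1 + r = (1 + i)/(1 + π).
1 + r = 1.09150 / 1.05560 = 1.034009
r = 1.034009 − 1 = 3.4009%, i.e. 340 basis points.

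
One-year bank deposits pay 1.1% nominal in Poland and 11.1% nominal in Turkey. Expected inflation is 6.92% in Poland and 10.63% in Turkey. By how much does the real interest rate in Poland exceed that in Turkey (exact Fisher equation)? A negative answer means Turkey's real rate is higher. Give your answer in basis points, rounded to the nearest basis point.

-587 basis points

Poland: (1 + 0.0110)/(1 + 0.0692) − 1 = -5.4433%
Turkey: (1 + 0.1110)/(1 + 0.1063) − 1 = 0.4248%
Differential = -5.4433% − 0.4248% = -5.8682% → -587 basis points.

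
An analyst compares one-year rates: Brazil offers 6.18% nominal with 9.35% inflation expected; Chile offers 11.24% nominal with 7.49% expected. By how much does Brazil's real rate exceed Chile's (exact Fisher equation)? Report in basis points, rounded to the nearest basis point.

-639 basis points

Brazil: (1 + 0.0618)/(1 + 0.0935) − 1 = -2.8989%
Chile: (1 + 0.1124)/(1 + 0.0749) − 1 = 3.4887%
Differential = -2.8989% − 3.4887% = -6.3876% → -639 basis points.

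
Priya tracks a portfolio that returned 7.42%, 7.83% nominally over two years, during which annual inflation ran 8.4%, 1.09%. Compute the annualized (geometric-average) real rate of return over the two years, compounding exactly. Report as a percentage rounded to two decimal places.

Compound the nominal returns: 1.0742 × 1.0783 = 1.15830986.
Compound inflation: 1.0840 × 1.0109 = 1.09581560.
Deflate: 1.15830986 / 1.09581560 = 1.05702991.
Annualized real rate = 1.05702991^(1/2) − 1 = 2.8120% → 2.81%.

2.81%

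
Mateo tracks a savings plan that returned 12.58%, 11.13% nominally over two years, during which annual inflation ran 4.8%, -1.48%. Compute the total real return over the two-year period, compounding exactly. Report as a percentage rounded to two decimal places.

Compound the nominal returns: 1.1258 × 1.1113 = 1.251102.
Compound inflation: 1.0480 × 0.9852 = 1.032490.
Deflate: 1.251102 / 1.032490 = 1.211733.
Total real return = 1.211733 − 1 → 21.17%.

21.17%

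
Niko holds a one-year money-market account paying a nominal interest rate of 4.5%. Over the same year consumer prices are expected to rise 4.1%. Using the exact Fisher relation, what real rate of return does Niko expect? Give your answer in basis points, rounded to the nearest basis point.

By the Fisher relation, 1 + r = (1 + i)/(1 + π).
1 + r = 1.04500 / 1.04100 = 1.003842
r = 1.003842 − 1 = 0.3842%, i.e. 38 basis points.

38 basis points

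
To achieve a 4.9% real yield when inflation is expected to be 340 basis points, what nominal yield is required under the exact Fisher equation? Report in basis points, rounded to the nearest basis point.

847 basis points

(1 + i) = (1 + r)(1 + π) = 1.04900 × 1.03400 = 1.084666
i = 1.084666 − 1, so the required nominal rate is 847 basis points.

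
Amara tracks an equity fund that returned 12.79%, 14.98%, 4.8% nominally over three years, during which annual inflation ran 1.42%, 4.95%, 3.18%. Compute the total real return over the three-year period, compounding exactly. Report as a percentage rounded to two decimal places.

Nominal growth factor = 1.1279 × 1.1498 × 1.0480 = 1.359109
Price-level growth factor = 1.0142 × 1.0495 × 1.0318 = 1.098251
Real growth factor = 1.359109 / 1.098251 = 1.237521
Total real return = 1.237521 − 1 → 23.75%.

23.75%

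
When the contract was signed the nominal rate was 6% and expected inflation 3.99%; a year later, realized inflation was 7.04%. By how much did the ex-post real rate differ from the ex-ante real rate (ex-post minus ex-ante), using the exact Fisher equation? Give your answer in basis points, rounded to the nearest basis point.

-290 basis points

Ex-ante: (1 + 0.0600)/(1 + 0.0399) − 1 = 1.9329%
Ex-post: (1 + 0.0600)/(1 + 0.0704) − 1 = -0.9716%
Difference (ex-post − ex-ante) = -2.9045% → -290 basis points.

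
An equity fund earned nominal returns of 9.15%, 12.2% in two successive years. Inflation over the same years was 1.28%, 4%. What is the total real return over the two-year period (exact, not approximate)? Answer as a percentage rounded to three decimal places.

16.268%

Compound the nominal returns: 1.0915 × 1.1220 = 1.224663.
Compound inflation: 1.0128 × 1.0400 = 1.053312.
Deflate: 1.224663 / 1.053312 = 1.162678.
Total real return = 1.162678 − 1 → 16.268%.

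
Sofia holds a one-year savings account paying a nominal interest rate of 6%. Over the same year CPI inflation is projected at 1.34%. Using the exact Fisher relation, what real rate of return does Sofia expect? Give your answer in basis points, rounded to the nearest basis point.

By the Fisher relation, 1 + r = (1 + i)/(1 + π).
1 + r = 1.06000 / 1.01340 = 1.045984
r = 1.045984 − 1 = 4.5984%, i.e. 460 basis points.

460 basis points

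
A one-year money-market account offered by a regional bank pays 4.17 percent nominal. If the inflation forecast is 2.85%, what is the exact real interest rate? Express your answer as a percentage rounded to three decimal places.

1 + r = 1.04170 / 1.02850 = 1.012834
r = 1.012834 − 1 = 1.2834%, i.e. 1.283%.

1.283%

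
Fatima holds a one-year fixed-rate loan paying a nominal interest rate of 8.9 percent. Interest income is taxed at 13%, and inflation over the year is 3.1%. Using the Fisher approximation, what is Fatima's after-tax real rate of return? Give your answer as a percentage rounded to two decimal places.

After-tax nominal return = 8.9% × (1 − 0.13) = 7.7430%.
r ≈ 7.7430% − 3.1% → 4.64%.

4.64%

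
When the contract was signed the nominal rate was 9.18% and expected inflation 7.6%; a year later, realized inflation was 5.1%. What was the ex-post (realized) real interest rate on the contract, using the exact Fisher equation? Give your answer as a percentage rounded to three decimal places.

3.882%

Ex-post: (1 + 0.0918)/(1 + 0.0510) − 1 = 3.8820%
So the realized real rate is 3.882%.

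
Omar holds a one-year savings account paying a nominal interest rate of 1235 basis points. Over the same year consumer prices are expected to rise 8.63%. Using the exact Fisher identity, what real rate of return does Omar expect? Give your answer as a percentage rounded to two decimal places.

By the Fisher identity, 1 + r = (1 + i)/(1 + π).
1 + r = 1.12350 / 1.08630 = 1.034245
r = 1.034245 − 1 = 3.4245%, i.e. 3.42%.

3.42%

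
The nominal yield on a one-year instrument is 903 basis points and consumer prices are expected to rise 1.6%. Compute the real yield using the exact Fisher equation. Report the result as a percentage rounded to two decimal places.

7.31%

By the Fisher relation, 1 + r = (1 + i)/(1 + π).
1 + r = 1.09030 / 1.01600 = 1.073130
r = 1.073130 − 1 = 7.3130%, i.e. 7.31%.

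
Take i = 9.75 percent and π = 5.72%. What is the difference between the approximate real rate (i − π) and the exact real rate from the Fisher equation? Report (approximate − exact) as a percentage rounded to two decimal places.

Approximate: r ≈ 9.750% − 5.720% = 4.0300%
Exact: (1 + 0.0975)/(1 + 0.0572) − 1 = 3.8120%
Error = 4.0300% − 3.8120% = 0.2180% → 0.22%.

0.22%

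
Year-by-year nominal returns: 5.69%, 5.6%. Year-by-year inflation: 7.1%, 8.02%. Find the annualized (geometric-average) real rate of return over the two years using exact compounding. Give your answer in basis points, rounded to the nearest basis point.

Compound the nominal returns: 1.0569 × 1.0560 = 1.11608640.
Compound inflation: 1.0710 × 1.0802 = 1.15689420.
Deflate: 1.11608640 / 1.15689420 = 0.96472642.
Annualized real rate = 0.96472642^(1/2) − 1 = -1.7795% → -178 basis points.

-178 basis points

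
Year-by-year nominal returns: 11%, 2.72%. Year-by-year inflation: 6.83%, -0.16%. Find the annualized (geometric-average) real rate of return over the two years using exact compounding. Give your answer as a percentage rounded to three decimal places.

3.393%

Compound the nominal returns: 1.1100 × 1.0272 = 1.14019200.
Compound inflation: 1.0683 × 0.9984 = 1.06659072.
Deflate: 1.14019200 / 1.06659072 = 1.06900611.
Annualized real rate = 1.06900611^(1/2) − 1 = 3.3928% → 3.393%.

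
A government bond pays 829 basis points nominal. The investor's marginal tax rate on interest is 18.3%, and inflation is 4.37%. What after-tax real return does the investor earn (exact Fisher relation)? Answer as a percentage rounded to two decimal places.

After-tax nominal return = 8.29% × (1 − 0.183) = 6.77293%.
1 + r = 1.0677293 / 1.04370 = 1.023023
After-tax real rate = 1.023023 − 1 → 2.30%.

2.30%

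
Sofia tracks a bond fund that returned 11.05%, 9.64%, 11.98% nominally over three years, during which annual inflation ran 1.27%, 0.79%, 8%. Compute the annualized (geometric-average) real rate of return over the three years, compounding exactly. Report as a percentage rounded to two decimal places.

Nominal growth factor = 1.1105 × 1.0964 × 1.1198 = 1.36341495
Price-level growth factor = 1.0127 × 1.0079 × 1.0800 = 1.10235636
Real growth factor = 1.36341495 / 1.10235636 = 1.23681870
Annualized real rate = 1.23681870^(1/3) − 1 = 7.3418% → 7.34%.

7.34%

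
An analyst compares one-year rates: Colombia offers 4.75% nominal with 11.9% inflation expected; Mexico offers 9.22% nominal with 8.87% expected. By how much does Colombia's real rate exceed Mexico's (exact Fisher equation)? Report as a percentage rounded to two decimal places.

Colombia: (1 + 0.0475)/(1 + 0.1190) − 1 = -6.3896%
Mexico: (1 + 0.0922)/(1 + 0.0887) − 1 = 0.3215%
Differential = -6.3896% − 0.3215% = -6.7111% → -6.71%.

-6.71%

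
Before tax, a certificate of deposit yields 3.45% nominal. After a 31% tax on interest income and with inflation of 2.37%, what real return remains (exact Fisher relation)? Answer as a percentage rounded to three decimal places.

After-tax nominal return = 3.45% × (1 − 0.31) = 2.3805%.
1 + r = 1.023805 / 1.02370 = 1.000103
After-tax real rate = 1.000103 − 1 → 0.010%.

0.010%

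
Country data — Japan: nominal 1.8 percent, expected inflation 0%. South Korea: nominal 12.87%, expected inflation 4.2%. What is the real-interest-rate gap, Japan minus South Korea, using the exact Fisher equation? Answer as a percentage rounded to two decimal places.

-6.52%

Japan: (1 + 0.0180)/(1 + 0.0000) − 1 = 1.8000%
South Korea: (1 + 0.1287)/(1 + 0.0420) − 1 = 8.3205%
Differential = 1.8000% − 8.3205% = -6.5205% → -6.52%.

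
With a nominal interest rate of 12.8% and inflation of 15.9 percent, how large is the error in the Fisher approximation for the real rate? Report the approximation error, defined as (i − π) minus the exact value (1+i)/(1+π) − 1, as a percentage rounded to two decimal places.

-0.43%

Approximate: r ≈ 12.800% − 15.900% = -3.1000%
Exact: (1 + 0.1280)/(1 + 0.1590) − 1 = -2.6747%
Error = -3.1000% − (-2.6747%) = -0.4253% → -0.43%.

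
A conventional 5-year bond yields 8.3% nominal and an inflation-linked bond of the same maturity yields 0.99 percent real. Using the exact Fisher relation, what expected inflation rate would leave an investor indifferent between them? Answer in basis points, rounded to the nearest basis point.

(1 + π) = (1 + i)/(1 + r) = 1.08300 / 1.00990 = 1.072383
Break-even inflation = 1.072383 − 1 → 724 basis points.

724 basis points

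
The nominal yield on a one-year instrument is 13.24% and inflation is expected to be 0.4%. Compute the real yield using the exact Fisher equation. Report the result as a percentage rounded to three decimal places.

12.789%

By the Fisher relation, 1 + r = (1 + i)/(1 + π).
1 + r = 1.13240 / 1.00400 = 1.127888
r = 1.127888 − 1 = 12.7888%, i.e. 12.789%.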